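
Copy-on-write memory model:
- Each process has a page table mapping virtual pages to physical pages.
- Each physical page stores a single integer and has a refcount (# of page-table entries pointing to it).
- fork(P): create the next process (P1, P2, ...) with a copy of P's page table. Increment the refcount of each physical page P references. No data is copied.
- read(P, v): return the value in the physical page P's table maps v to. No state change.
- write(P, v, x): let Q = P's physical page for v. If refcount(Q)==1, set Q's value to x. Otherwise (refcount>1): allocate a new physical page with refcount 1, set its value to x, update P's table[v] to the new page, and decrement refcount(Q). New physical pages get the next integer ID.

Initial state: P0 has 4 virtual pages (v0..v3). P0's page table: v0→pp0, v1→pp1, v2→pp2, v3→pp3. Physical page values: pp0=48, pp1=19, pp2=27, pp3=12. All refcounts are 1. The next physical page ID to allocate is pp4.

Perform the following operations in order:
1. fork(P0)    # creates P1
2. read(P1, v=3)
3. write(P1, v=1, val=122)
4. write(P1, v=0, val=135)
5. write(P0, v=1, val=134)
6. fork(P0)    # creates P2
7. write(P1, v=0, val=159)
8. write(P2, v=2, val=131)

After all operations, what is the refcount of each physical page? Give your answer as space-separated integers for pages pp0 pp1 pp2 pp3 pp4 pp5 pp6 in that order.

Op 1: fork(P0) -> P1. 4 ppages; refcounts: pp0:2 pp1:2 pp2:2 pp3:2
Op 2: read(P1, v3) -> 12. No state change.
Op 3: write(P1, v1, 122). refcount(pp1)=2>1 -> COPY to pp4. 5 ppages; refcounts: pp0:2 pp1:1 pp2:2 pp3:2 pp4:1
Op 4: write(P1, v0, 135). refcount(pp0)=2>1 -> COPY to pp5. 6 ppages; refcounts: pp0:1 pp1:1 pp2:2 pp3:2 pp4:1 pp5:1
Op 5: write(P0, v1, 134). refcount(pp1)=1 -> write in place. 6 ppages; refcounts: pp0:1 pp1:1 pp2:2 pp3:2 pp4:1 pp5:1
Op 6: fork(P0) -> P2. 6 ppages; refcounts: pp0:2 pp1:2 pp2:3 pp3:3 pp4:1 pp5:1
Op 7: write(P1, v0, 159). refcount(pp5)=1 -> write in place. 6 ppages; refcounts: pp0:2 pp1:2 pp2:3 pp3:3 pp4:1 pp5:1
Op 8: write(P2, v2, 131). refcount(pp2)=3>1 -> COPY to pp6. 7 ppages; refcounts: pp0:2 pp1:2 pp2:2 pp3:3 pp4:1 pp5:1 pp6:1

Answer: 2 2 2 3 1 1 1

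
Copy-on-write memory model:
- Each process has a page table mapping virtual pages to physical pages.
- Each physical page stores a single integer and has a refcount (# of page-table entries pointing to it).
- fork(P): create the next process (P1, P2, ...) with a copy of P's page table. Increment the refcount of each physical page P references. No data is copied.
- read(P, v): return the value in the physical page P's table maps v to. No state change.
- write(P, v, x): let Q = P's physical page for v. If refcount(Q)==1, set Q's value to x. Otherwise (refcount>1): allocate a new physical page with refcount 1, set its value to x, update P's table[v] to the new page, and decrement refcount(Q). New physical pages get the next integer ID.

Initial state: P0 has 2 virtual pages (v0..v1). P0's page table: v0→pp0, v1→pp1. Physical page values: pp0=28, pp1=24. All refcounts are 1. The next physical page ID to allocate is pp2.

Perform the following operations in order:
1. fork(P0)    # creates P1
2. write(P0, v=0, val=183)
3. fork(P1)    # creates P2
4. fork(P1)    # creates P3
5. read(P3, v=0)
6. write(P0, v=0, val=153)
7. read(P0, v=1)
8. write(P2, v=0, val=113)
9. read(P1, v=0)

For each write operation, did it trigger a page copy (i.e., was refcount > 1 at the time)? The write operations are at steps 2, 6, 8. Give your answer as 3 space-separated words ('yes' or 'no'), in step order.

Op 1: fork(P0) -> P1. 2 ppages; refcounts: pp0:2 pp1:2
Op 2: write(P0, v0, 183). refcount(pp0)=2>1 -> COPY to pp2. 3 ppages; refcounts: pp0:1 pp1:2 pp2:1
Op 3: fork(P1) -> P2. 3 ppages; refcounts: pp0:2 pp1:3 pp2:1
Op 4: fork(P1) -> P3. 3 ppages; refcounts: pp0:3 pp1:4 pp2:1
Op 5: read(P3, v0) -> 28. No state change.
Op 6: write(P0, v0, 153). refcount(pp2)=1 -> write in place. 3 ppages; refcounts: pp0:3 pp1:4 pp2:1
Op 7: read(P0, v1) -> 24. No state change.
Op 8: write(P2, v0, 113). refcount(pp0)=3>1 -> COPY to pp3. 4 ppages; refcounts: pp0:2 pp1:4 pp2:1 pp3:1
Op 9: read(P1, v0) -> 28. No state change.

yes no yes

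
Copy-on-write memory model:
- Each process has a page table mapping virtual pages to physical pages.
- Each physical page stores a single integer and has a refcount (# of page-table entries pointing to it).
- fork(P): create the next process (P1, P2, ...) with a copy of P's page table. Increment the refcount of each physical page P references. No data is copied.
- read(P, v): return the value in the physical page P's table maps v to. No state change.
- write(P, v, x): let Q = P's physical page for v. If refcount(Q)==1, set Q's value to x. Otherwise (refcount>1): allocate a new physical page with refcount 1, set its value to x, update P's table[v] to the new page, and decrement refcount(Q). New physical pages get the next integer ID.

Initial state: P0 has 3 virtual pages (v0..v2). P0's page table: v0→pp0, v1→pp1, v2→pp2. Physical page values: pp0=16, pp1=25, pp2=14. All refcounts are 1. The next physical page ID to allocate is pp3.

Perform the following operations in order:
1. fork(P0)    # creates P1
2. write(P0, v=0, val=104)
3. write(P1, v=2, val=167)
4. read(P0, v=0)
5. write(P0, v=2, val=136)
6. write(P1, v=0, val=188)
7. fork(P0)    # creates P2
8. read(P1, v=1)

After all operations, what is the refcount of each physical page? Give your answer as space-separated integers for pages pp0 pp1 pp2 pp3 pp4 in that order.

Answer: 1 3 2 2 1

Derivation:
Op 1: fork(P0) -> P1. 3 ppages; refcounts: pp0:2 pp1:2 pp2:2
Op 2: write(P0, v0, 104). refcount(pp0)=2>1 -> COPY to pp3. 4 ppages; refcounts: pp0:1 pp1:2 pp2:2 pp3:1
Op 3: write(P1, v2, 167). refcount(pp2)=2>1 -> COPY to pp4. 5 ppages; refcounts: pp0:1 pp1:2 pp2:1 pp3:1 pp4:1
Op 4: read(P0, v0) -> 104. No state change.
Op 5: write(P0, v2, 136). refcount(pp2)=1 -> write in place. 5 ppages; refcounts: pp0:1 pp1:2 pp2:1 pp3:1 pp4:1
Op 6: write(P1, v0, 188). refcount(pp0)=1 -> write in place. 5 ppages; refcounts: pp0:1 pp1:2 pp2:1 pp3:1 pp4:1
Op 7: fork(P0) -> P2. 5 ppages; refcounts: pp0:1 pp1:3 pp2:2 pp3:2 pp4:1
Op 8: read(P1, v1) -> 25. No state change.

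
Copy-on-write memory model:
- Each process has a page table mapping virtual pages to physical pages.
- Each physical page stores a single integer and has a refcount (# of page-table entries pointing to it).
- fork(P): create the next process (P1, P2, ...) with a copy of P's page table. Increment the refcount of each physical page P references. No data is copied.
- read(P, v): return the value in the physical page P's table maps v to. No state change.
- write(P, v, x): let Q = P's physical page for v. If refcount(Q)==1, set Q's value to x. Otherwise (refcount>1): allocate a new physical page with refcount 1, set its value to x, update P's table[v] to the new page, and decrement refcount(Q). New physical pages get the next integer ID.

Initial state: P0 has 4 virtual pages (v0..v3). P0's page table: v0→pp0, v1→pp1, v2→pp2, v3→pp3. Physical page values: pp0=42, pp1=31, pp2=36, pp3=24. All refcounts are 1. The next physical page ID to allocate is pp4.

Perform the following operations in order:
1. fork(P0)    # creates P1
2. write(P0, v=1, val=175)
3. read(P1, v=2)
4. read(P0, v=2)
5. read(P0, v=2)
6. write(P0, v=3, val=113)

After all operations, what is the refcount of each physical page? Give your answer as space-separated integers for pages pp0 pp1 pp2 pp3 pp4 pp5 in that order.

Op 1: fork(P0) -> P1. 4 ppages; refcounts: pp0:2 pp1:2 pp2:2 pp3:2
Op 2: write(P0, v1, 175). refcount(pp1)=2>1 -> COPY to pp4. 5 ppages; refcounts: pp0:2 pp1:1 pp2:2 pp3:2 pp4:1
Op 3: read(P1, v2) -> 36. No state change.
Op 4: read(P0, v2) -> 36. No state change.
Op 5: read(P0, v2) -> 36. No state change.
Op 6: write(P0, v3, 113). refcount(pp3)=2>1 -> COPY to pp5. 6 ppages; refcounts: pp0:2 pp1:1 pp2:2 pp3:1 pp4:1 pp5:1

Answer: 2 1 2 1 1 1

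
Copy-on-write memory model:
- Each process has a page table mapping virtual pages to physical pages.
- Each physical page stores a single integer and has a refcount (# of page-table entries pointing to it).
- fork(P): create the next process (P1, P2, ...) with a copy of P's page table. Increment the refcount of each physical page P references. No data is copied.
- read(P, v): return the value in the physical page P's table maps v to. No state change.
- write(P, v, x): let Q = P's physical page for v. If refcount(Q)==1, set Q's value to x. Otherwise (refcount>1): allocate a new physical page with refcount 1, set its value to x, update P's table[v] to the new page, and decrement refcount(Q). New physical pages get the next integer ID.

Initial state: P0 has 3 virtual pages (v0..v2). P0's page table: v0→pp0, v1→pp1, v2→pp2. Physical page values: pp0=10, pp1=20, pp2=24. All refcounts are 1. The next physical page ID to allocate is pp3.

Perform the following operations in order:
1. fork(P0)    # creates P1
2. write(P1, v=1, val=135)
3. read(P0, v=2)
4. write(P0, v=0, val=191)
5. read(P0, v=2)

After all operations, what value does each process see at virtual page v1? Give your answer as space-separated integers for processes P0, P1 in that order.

Answer: 20 135

Derivation:
Op 1: fork(P0) -> P1. 3 ppages; refcounts: pp0:2 pp1:2 pp2:2
Op 2: write(P1, v1, 135). refcount(pp1)=2>1 -> COPY to pp3. 4 ppages; refcounts: pp0:2 pp1:1 pp2:2 pp3:1
Op 3: read(P0, v2) -> 24. No state change.
Op 4: write(P0, v0, 191). refcount(pp0)=2>1 -> COPY to pp4. 5 ppages; refcounts: pp0:1 pp1:1 pp2:2 pp3:1 pp4:1
Op 5: read(P0, v2) -> 24. No state change.
P0: v1 -> pp1 = 20
P1: v1 -> pp3 = 135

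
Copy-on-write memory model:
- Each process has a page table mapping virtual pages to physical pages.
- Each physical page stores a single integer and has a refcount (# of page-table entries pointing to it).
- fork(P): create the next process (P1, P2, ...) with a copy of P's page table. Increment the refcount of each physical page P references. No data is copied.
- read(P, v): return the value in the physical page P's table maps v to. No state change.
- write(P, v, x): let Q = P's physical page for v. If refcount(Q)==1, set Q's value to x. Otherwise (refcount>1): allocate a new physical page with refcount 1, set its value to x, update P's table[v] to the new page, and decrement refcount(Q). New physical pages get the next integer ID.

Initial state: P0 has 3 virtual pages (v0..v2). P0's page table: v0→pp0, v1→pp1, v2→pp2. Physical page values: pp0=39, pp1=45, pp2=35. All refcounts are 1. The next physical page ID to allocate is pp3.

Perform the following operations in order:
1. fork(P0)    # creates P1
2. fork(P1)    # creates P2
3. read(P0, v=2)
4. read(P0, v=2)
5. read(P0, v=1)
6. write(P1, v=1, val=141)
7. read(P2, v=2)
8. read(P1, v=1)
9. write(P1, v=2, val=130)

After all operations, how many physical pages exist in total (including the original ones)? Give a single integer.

Answer: 5

Derivation:
Op 1: fork(P0) -> P1. 3 ppages; refcounts: pp0:2 pp1:2 pp2:2
Op 2: fork(P1) -> P2. 3 ppages; refcounts: pp0:3 pp1:3 pp2:3
Op 3: read(P0, v2) -> 35. No state change.
Op 4: read(P0, v2) -> 35. No state change.
Op 5: read(P0, v1) -> 45. No state change.
Op 6: write(P1, v1, 141). refcount(pp1)=3>1 -> COPY to pp3. 4 ppages; refcounts: pp0:3 pp1:2 pp2:3 pp3:1
Op 7: read(P2, v2) -> 35. No state change.
Op 8: read(P1, v1) -> 141. No state change.
Op 9: write(P1, v2, 130). refcount(pp2)=3>1 -> COPY to pp4. 5 ppages; refcounts: pp0:3 pp1:2 pp2:2 pp3:1 pp4:1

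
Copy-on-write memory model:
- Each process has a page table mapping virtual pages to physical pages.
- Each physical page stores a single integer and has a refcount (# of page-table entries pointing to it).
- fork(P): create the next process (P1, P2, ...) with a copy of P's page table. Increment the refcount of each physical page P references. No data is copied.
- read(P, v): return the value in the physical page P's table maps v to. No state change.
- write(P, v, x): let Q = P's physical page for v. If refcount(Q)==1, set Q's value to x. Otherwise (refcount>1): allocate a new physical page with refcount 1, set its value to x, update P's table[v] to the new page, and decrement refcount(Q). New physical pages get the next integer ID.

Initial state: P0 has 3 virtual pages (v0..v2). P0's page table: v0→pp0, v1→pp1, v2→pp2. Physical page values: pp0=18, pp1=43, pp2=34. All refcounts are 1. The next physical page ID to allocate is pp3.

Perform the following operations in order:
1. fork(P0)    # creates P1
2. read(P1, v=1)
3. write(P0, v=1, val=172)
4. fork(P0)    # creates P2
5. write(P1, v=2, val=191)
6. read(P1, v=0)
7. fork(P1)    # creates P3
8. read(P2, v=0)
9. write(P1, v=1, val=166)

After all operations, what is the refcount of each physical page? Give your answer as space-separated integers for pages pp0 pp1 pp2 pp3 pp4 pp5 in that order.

Answer: 4 1 2 2 2 1

Derivation:
Op 1: fork(P0) -> P1. 3 ppages; refcounts: pp0:2 pp1:2 pp2:2
Op 2: read(P1, v1) -> 43. No state change.
Op 3: write(P0, v1, 172). refcount(pp1)=2>1 -> COPY to pp3. 4 ppages; refcounts: pp0:2 pp1:1 pp2:2 pp3:1
Op 4: fork(P0) -> P2. 4 ppages; refcounts: pp0:3 pp1:1 pp2:3 pp3:2
Op 5: write(P1, v2, 191). refcount(pp2)=3>1 -> COPY to pp4. 5 ppages; refcounts: pp0:3 pp1:1 pp2:2 pp3:2 pp4:1
Op 6: read(P1, v0) -> 18. No state change.
Op 7: fork(P1) -> P3. 5 ppages; refcounts: pp0:4 pp1:2 pp2:2 pp3:2 pp4:2
Op 8: read(P2, v0) -> 18. No state change.
Op 9: write(P1, v1, 166). refcount(pp1)=2>1 -> COPY to pp5. 6 ppages; refcounts: pp0:4 pp1:1 pp2:2 pp3:2 pp4:2 pp5:1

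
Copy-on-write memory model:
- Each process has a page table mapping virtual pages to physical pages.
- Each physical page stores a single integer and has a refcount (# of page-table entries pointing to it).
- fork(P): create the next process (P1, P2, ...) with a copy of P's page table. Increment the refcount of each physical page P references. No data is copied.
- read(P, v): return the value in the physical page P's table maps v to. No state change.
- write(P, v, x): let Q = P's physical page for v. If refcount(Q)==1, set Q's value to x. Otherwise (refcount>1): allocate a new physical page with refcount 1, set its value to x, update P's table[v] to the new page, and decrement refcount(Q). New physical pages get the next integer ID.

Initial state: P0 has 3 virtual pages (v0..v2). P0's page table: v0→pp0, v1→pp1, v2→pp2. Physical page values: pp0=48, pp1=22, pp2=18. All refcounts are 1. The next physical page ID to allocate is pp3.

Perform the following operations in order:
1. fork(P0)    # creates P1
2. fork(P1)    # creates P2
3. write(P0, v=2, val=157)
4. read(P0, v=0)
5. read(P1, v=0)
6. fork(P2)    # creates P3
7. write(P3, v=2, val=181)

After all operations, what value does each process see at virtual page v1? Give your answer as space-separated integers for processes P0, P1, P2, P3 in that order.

Op 1: fork(P0) -> P1. 3 ppages; refcounts: pp0:2 pp1:2 pp2:2
Op 2: fork(P1) -> P2. 3 ppages; refcounts: pp0:3 pp1:3 pp2:3
Op 3: write(P0, v2, 157). refcount(pp2)=3>1 -> COPY to pp3. 4 ppages; refcounts: pp0:3 pp1:3 pp2:2 pp3:1
Op 4: read(P0, v0) -> 48. No state change.
Op 5: read(P1, v0) -> 48. No state change.
Op 6: fork(P2) -> P3. 4 ppages; refcounts: pp0:4 pp1:4 pp2:3 pp3:1
Op 7: write(P3, v2, 181). refcount(pp2)=3>1 -> COPY to pp4. 5 ppages; refcounts: pp0:4 pp1:4 pp2:2 pp3:1 pp4:1
P0: v1 -> pp1 = 22
P1: v1 -> pp1 = 22
P2: v1 -> pp1 = 22
P3: v1 -> pp1 = 22

Answer: 22 22 22 22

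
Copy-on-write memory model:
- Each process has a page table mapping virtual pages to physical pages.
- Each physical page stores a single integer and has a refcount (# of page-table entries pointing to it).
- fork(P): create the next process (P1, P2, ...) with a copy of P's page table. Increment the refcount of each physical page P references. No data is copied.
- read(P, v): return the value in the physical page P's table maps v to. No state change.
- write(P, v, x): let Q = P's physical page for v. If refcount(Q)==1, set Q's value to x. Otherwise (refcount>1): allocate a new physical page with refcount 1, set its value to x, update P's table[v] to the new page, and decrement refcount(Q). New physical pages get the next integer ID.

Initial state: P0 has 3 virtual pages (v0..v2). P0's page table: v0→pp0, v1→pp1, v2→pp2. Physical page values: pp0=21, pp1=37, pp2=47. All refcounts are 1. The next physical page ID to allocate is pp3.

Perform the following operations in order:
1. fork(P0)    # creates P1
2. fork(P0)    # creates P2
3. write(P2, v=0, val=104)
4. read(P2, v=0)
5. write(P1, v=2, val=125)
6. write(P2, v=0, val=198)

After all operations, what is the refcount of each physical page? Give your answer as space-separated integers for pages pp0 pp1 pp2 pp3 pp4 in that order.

Answer: 2 3 2 1 1

Derivation:
Op 1: fork(P0) -> P1. 3 ppages; refcounts: pp0:2 pp1:2 pp2:2
Op 2: fork(P0) -> P2. 3 ppages; refcounts: pp0:3 pp1:3 pp2:3
Op 3: write(P2, v0, 104). refcount(pp0)=3>1 -> COPY to pp3. 4 ppages; refcounts: pp0:2 pp1:3 pp2:3 pp3:1
Op 4: read(P2, v0) -> 104. No state change.
Op 5: write(P1, v2, 125). refcount(pp2)=3>1 -> COPY to pp4. 5 ppages; refcounts: pp0:2 pp1:3 pp2:2 pp3:1 pp4:1
Op 6: write(P2, v0, 198). refcount(pp3)=1 -> write in place. 5 ppages; refcounts: pp0:2 pp1:3 pp2:2 pp3:1 pp4:1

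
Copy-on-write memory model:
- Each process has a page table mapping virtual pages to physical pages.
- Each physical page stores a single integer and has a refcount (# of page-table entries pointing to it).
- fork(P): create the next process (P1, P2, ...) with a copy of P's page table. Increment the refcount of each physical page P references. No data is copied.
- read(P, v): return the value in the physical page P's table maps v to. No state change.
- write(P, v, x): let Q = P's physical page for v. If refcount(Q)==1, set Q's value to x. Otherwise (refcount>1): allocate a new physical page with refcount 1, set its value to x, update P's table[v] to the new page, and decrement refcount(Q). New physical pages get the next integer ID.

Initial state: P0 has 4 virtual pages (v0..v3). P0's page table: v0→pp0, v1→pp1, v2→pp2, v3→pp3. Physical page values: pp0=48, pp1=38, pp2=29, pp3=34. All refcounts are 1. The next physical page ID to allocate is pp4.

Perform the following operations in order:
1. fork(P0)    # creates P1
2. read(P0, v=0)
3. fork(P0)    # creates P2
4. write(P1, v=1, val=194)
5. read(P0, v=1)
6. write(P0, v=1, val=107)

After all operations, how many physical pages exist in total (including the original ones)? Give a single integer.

Op 1: fork(P0) -> P1. 4 ppages; refcounts: pp0:2 pp1:2 pp2:2 pp3:2
Op 2: read(P0, v0) -> 48. No state change.
Op 3: fork(P0) -> P2. 4 ppages; refcounts: pp0:3 pp1:3 pp2:3 pp3:3
Op 4: write(P1, v1, 194). refcount(pp1)=3>1 -> COPY to pp4. 5 ppages; refcounts: pp0:3 pp1:2 pp2:3 pp3:3 pp4:1
Op 5: read(P0, v1) -> 38. No state change.
Op 6: write(P0, v1, 107). refcount(pp1)=2>1 -> COPY to pp5. 6 ppages; refcounts: pp0:3 pp1:1 pp2:3 pp3:3 pp4:1 pp5:1

Answer: 6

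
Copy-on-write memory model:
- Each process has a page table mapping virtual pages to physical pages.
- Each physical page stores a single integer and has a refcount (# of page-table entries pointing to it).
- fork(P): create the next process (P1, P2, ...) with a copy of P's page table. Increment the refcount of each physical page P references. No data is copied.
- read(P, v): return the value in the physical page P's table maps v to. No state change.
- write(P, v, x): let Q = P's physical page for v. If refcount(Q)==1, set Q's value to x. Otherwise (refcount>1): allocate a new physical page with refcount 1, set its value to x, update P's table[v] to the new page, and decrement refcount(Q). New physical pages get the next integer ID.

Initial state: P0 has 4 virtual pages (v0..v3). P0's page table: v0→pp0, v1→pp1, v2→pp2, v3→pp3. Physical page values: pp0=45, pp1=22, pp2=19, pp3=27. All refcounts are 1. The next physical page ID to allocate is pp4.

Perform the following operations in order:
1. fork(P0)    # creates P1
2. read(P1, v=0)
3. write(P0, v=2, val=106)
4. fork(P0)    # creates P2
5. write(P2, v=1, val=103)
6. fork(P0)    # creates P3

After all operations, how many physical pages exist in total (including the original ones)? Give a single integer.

Answer: 6

Derivation:
Op 1: fork(P0) -> P1. 4 ppages; refcounts: pp0:2 pp1:2 pp2:2 pp3:2
Op 2: read(P1, v0) -> 45. No state change.
Op 3: write(P0, v2, 106). refcount(pp2)=2>1 -> COPY to pp4. 5 ppages; refcounts: pp0:2 pp1:2 pp2:1 pp3:2 pp4:1
Op 4: fork(P0) -> P2. 5 ppages; refcounts: pp0:3 pp1:3 pp2:1 pp3:3 pp4:2
Op 5: write(P2, v1, 103). refcount(pp1)=3>1 -> COPY to pp5. 6 ppages; refcounts: pp0:3 pp1:2 pp2:1 pp3:3 pp4:2 pp5:1
Op 6: fork(P0) -> P3. 6 ppages; refcounts: pp0:4 pp1:3 pp2:1 pp3:4 pp4:3 pp5:1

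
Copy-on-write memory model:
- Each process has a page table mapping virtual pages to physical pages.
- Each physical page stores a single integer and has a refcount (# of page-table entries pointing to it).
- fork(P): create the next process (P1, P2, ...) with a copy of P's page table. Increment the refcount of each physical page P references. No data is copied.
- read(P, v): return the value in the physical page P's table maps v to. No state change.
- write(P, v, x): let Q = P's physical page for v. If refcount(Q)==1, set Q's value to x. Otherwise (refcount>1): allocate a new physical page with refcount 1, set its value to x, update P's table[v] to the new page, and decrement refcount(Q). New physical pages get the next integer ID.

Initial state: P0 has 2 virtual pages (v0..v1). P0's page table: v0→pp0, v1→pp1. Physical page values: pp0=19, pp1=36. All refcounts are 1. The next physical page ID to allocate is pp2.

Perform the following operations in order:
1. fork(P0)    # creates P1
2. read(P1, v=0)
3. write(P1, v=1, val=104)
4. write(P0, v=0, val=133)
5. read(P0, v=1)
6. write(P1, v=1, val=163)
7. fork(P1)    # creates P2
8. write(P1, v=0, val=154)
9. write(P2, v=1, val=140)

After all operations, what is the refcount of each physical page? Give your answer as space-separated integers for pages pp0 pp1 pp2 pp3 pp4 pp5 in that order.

Op 1: fork(P0) -> P1. 2 ppages; refcounts: pp0:2 pp1:2
Op 2: read(P1, v0) -> 19. No state change.
Op 3: write(P1, v1, 104). refcount(pp1)=2>1 -> COPY to pp2. 3 ppages; refcounts: pp0:2 pp1:1 pp2:1
Op 4: write(P0, v0, 133). refcount(pp0)=2>1 -> COPY to pp3. 4 ppages; refcounts: pp0:1 pp1:1 pp2:1 pp3:1
Op 5: read(P0, v1) -> 36. No state change.
Op 6: write(P1, v1, 163). refcount(pp2)=1 -> write in place. 4 ppages; refcounts: pp0:1 pp1:1 pp2:1 pp3:1
Op 7: fork(P1) -> P2. 4 ppages; refcounts: pp0:2 pp1:1 pp2:2 pp3:1
Op 8: write(P1, v0, 154). refcount(pp0)=2>1 -> COPY to pp4. 5 ppages; refcounts: pp0:1 pp1:1 pp2:2 pp3:1 pp4:1
Op 9: write(P2, v1, 140). refcount(pp2)=2>1 -> COPY to pp5. 6 ppages; refcounts: pp0:1 pp1:1 pp2:1 pp3:1 pp4:1 pp5:1

Answer: 1 1 1 1 1 1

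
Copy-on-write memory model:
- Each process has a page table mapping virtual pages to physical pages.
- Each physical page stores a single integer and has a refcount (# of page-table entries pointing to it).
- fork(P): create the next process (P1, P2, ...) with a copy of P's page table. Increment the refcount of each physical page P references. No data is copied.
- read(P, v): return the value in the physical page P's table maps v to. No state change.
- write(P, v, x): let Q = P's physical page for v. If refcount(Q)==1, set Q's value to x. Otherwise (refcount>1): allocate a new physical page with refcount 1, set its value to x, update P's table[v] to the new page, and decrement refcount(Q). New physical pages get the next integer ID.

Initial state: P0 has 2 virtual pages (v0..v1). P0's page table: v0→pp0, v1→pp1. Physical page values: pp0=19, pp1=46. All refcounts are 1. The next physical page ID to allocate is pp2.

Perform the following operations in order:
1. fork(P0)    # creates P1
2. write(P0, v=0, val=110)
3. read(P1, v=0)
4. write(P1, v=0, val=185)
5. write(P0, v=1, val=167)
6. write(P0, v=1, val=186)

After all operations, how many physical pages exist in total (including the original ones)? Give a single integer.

Answer: 4

Derivation:
Op 1: fork(P0) -> P1. 2 ppages; refcounts: pp0:2 pp1:2
Op 2: write(P0, v0, 110). refcount(pp0)=2>1 -> COPY to pp2. 3 ppages; refcounts: pp0:1 pp1:2 pp2:1
Op 3: read(P1, v0) -> 19. No state change.
Op 4: write(P1, v0, 185). refcount(pp0)=1 -> write in place. 3 ppages; refcounts: pp0:1 pp1:2 pp2:1
Op 5: write(P0, v1, 167). refcount(pp1)=2>1 -> COPY to pp3. 4 ppages; refcounts: pp0:1 pp1:1 pp2:1 pp3:1
Op 6: write(P0, v1, 186). refcount(pp3)=1 -> write in place. 4 ppages; refcounts: pp0:1 pp1:1 pp2:1 pp3:1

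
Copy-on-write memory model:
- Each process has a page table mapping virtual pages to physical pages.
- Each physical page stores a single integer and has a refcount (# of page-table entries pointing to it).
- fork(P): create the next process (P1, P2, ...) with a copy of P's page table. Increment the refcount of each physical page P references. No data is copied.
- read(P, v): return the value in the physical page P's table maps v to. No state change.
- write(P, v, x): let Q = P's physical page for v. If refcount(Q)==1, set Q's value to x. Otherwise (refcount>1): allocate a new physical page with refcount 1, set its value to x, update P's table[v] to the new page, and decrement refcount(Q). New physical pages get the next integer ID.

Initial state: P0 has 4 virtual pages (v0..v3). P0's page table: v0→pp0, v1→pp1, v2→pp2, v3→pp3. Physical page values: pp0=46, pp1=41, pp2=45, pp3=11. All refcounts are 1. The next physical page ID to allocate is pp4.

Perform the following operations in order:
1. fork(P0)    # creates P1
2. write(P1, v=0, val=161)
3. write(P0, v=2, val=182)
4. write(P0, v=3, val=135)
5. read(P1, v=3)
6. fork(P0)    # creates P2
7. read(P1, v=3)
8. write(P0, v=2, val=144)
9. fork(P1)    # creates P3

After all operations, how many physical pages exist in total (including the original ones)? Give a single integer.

Answer: 8

Derivation:
Op 1: fork(P0) -> P1. 4 ppages; refcounts: pp0:2 pp1:2 pp2:2 pp3:2
Op 2: write(P1, v0, 161). refcount(pp0)=2>1 -> COPY to pp4. 5 ppages; refcounts: pp0:1 pp1:2 pp2:2 pp3:2 pp4:1
Op 3: write(P0, v2, 182). refcount(pp2)=2>1 -> COPY to pp5. 6 ppages; refcounts: pp0:1 pp1:2 pp2:1 pp3:2 pp4:1 pp5:1
Op 4: write(P0, v3, 135). refcount(pp3)=2>1 -> COPY to pp6. 7 ppages; refcounts: pp0:1 pp1:2 pp2:1 pp3:1 pp4:1 pp5:1 pp6:1
Op 5: read(P1, v3) -> 11. No state change.
Op 6: fork(P0) -> P2. 7 ppages; refcounts: pp0:2 pp1:3 pp2:1 pp3:1 pp4:1 pp5:2 pp6:2
Op 7: read(P1, v3) -> 11. No state change.
Op 8: write(P0, v2, 144). refcount(pp5)=2>1 -> COPY to pp7. 8 ppages; refcounts: pp0:2 pp1:3 pp2:1 pp3:1 pp4:1 pp5:1 pp6:2 pp7:1
Op 9: fork(P1) -> P3. 8 ppages; refcounts: pp0:2 pp1:4 pp2:2 pp3:2 pp4:2 pp5:1 pp6:2 pp7:1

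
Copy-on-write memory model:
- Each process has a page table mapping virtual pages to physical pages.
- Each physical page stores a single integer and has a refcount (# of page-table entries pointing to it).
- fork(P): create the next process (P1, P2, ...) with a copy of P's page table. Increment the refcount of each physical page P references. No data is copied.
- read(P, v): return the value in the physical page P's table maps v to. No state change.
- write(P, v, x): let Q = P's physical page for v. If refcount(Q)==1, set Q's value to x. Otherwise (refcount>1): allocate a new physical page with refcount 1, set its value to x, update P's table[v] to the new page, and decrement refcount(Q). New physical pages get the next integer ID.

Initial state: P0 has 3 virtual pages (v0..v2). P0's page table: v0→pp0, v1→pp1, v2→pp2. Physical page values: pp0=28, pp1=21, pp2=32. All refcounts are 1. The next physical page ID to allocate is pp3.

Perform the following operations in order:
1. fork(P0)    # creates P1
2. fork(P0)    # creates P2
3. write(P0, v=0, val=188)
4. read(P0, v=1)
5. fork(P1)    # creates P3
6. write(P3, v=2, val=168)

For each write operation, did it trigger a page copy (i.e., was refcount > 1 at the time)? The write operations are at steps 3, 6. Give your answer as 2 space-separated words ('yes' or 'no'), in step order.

Op 1: fork(P0) -> P1. 3 ppages; refcounts: pp0:2 pp1:2 pp2:2
Op 2: fork(P0) -> P2. 3 ppages; refcounts: pp0:3 pp1:3 pp2:3
Op 3: write(P0, v0, 188). refcount(pp0)=3>1 -> COPY to pp3. 4 ppages; refcounts: pp0:2 pp1:3 pp2:3 pp3:1
Op 4: read(P0, v1) -> 21. No state change.
Op 5: fork(P1) -> P3. 4 ppages; refcounts: pp0:3 pp1:4 pp2:4 pp3:1
Op 6: write(P3, v2, 168). refcount(pp2)=4>1 -> COPY to pp4. 5 ppages; refcounts: pp0:3 pp1:4 pp2:3 pp3:1 pp4:1

yes yes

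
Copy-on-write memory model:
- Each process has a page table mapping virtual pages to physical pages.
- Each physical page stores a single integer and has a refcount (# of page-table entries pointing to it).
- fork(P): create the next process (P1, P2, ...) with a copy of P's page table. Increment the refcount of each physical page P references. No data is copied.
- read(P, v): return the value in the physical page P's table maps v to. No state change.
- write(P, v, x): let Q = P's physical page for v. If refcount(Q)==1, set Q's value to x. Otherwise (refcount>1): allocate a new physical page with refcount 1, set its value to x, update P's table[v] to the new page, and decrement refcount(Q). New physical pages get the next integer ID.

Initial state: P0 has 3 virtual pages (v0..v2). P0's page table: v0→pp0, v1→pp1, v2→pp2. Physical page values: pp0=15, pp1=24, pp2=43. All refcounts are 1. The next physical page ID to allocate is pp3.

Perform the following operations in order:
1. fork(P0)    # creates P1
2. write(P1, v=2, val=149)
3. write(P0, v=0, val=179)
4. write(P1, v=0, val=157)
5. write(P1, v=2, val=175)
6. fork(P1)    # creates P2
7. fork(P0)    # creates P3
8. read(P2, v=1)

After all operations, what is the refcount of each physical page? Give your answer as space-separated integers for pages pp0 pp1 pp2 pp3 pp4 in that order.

Op 1: fork(P0) -> P1. 3 ppages; refcounts: pp0:2 pp1:2 pp2:2
Op 2: write(P1, v2, 149). refcount(pp2)=2>1 -> COPY to pp3. 4 ppages; refcounts: pp0:2 pp1:2 pp2:1 pp3:1
Op 3: write(P0, v0, 179). refcount(pp0)=2>1 -> COPY to pp4. 5 ppages; refcounts: pp0:1 pp1:2 pp2:1 pp3:1 pp4:1
Op 4: write(P1, v0, 157). refcount(pp0)=1 -> write in place. 5 ppages; refcounts: pp0:1 pp1:2 pp2:1 pp3:1 pp4:1
Op 5: write(P1, v2, 175). refcount(pp3)=1 -> write in place. 5 ppages; refcounts: pp0:1 pp1:2 pp2:1 pp3:1 pp4:1
Op 6: fork(P1) -> P2. 5 ppages; refcounts: pp0:2 pp1:3 pp2:1 pp3:2 pp4:1
Op 7: fork(P0) -> P3. 5 ppages; refcounts: pp0:2 pp1:4 pp2:2 pp3:2 pp4:2
Op 8: read(P2, v1) -> 24. No state change.

Answer: 2 4 2 2 2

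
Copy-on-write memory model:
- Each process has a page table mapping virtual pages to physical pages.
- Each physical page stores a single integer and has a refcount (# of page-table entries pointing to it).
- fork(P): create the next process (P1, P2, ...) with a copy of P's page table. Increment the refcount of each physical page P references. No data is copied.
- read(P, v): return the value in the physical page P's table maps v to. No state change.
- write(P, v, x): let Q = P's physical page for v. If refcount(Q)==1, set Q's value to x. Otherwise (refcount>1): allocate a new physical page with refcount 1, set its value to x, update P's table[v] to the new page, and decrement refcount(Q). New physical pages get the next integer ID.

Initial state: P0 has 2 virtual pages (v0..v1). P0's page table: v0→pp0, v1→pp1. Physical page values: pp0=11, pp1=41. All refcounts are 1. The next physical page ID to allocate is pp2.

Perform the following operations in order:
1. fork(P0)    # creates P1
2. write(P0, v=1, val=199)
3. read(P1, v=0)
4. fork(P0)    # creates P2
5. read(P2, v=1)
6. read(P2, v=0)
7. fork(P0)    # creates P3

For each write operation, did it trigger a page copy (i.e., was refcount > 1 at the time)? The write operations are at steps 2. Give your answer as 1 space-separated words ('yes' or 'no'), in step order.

Op 1: fork(P0) -> P1. 2 ppages; refcounts: pp0:2 pp1:2
Op 2: write(P0, v1, 199). refcount(pp1)=2>1 -> COPY to pp2. 3 ppages; refcounts: pp0:2 pp1:1 pp2:1
Op 3: read(P1, v0) -> 11. No state change.
Op 4: fork(P0) -> P2. 3 ppages; refcounts: pp0:3 pp1:1 pp2:2
Op 5: read(P2, v1) -> 199. No state change.
Op 6: read(P2, v0) -> 11. No state change.
Op 7: fork(P0) -> P3. 3 ppages; refcounts: pp0:4 pp1:1 pp2:3

yes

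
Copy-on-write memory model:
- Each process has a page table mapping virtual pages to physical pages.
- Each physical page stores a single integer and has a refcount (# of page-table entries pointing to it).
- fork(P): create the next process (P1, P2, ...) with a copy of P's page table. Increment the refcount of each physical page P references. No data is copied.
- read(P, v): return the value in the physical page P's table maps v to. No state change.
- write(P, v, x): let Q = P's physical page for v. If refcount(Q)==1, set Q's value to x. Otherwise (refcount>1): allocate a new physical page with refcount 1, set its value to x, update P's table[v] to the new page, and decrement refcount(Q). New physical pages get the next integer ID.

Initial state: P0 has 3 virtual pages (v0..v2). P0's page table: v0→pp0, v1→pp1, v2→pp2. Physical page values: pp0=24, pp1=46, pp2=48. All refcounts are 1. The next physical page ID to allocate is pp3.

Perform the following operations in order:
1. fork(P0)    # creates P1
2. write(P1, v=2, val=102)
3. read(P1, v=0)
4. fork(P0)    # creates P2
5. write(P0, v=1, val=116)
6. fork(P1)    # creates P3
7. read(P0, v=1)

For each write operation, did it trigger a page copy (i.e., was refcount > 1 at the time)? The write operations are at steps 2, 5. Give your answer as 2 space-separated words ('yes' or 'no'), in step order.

Op 1: fork(P0) -> P1. 3 ppages; refcounts: pp0:2 pp1:2 pp2:2
Op 2: write(P1, v2, 102). refcount(pp2)=2>1 -> COPY to pp3. 4 ppages; refcounts: pp0:2 pp1:2 pp2:1 pp3:1
Op 3: read(P1, v0) -> 24. No state change.
Op 4: fork(P0) -> P2. 4 ppages; refcounts: pp0:3 pp1:3 pp2:2 pp3:1
Op 5: write(P0, v1, 116). refcount(pp1)=3>1 -> COPY to pp4. 5 ppages; refcounts: pp0:3 pp1:2 pp2:2 pp3:1 pp4:1
Op 6: fork(P1) -> P3. 5 ppages; refcounts: pp0:4 pp1:3 pp2:2 pp3:2 pp4:1
Op 7: read(P0, v1) -> 116. No state change.

yes yes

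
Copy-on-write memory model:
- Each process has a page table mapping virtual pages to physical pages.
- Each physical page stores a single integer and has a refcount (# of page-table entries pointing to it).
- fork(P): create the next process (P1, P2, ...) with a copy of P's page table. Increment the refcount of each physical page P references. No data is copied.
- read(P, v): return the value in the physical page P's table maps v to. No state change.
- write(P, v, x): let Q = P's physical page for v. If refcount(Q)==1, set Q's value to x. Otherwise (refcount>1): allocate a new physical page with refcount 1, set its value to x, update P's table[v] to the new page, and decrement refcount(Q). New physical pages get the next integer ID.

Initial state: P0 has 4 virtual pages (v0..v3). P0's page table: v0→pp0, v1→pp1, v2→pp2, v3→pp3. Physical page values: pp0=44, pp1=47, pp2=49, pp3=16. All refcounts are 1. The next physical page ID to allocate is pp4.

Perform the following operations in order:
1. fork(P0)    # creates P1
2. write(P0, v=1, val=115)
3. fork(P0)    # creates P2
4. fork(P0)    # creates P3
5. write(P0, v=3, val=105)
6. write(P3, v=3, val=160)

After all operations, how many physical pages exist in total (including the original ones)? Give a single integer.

Op 1: fork(P0) -> P1. 4 ppages; refcounts: pp0:2 pp1:2 pp2:2 pp3:2
Op 2: write(P0, v1, 115). refcount(pp1)=2>1 -> COPY to pp4. 5 ppages; refcounts: pp0:2 pp1:1 pp2:2 pp3:2 pp4:1
Op 3: fork(P0) -> P2. 5 ppages; refcounts: pp0:3 pp1:1 pp2:3 pp3:3 pp4:2
Op 4: fork(P0) -> P3. 5 ppages; refcounts: pp0:4 pp1:1 pp2:4 pp3:4 pp4:3
Op 5: write(P0, v3, 105). refcount(pp3)=4>1 -> COPY to pp5. 6 ppages; refcounts: pp0:4 pp1:1 pp2:4 pp3:3 pp4:3 pp5:1
Op 6: write(P3, v3, 160). refcount(pp3)=3>1 -> COPY to pp6. 7 ppages; refcounts: pp0:4 pp1:1 pp2:4 pp3:2 pp4:3 pp5:1 pp6:1

Answer: 7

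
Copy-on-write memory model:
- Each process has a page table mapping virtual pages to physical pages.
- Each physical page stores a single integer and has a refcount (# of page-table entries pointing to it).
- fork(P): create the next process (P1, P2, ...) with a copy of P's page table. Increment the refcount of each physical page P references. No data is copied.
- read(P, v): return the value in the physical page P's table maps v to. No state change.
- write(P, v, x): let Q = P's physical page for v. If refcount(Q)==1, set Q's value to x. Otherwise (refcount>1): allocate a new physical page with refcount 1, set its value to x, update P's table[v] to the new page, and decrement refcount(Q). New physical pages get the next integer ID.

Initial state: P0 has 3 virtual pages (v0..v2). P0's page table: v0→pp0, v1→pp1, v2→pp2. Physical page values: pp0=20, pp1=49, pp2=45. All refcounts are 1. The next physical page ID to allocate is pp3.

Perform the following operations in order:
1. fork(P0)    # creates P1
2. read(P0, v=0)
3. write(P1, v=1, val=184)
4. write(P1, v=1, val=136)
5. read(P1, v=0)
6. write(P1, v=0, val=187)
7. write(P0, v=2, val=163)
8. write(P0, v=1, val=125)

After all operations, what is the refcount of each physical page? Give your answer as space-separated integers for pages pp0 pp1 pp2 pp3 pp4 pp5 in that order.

Answer: 1 1 1 1 1 1

Derivation:
Op 1: fork(P0) -> P1. 3 ppages; refcounts: pp0:2 pp1:2 pp2:2
Op 2: read(P0, v0) -> 20. No state change.
Op 3: write(P1, v1, 184). refcount(pp1)=2>1 -> COPY to pp3. 4 ppages; refcounts: pp0:2 pp1:1 pp2:2 pp3:1
Op 4: write(P1, v1, 136). refcount(pp3)=1 -> write in place. 4 ppages; refcounts: pp0:2 pp1:1 pp2:2 pp3:1
Op 5: read(P1, v0) -> 20. No state change.
Op 6: write(P1, v0, 187). refcount(pp0)=2>1 -> COPY to pp4. 5 ppages; refcounts: pp0:1 pp1:1 pp2:2 pp3:1 pp4:1
Op 7: write(P0, v2, 163). refcount(pp2)=2>1 -> COPY to pp5. 6 ppages; refcounts: pp0:1 pp1:1 pp2:1 pp3:1 pp4:1 pp5:1
Op 8: write(P0, v1, 125). refcount(pp1)=1 -> write in place. 6 ppages; refcounts: pp0:1 pp1:1 pp2:1 pp3:1 pp4:1 pp5:1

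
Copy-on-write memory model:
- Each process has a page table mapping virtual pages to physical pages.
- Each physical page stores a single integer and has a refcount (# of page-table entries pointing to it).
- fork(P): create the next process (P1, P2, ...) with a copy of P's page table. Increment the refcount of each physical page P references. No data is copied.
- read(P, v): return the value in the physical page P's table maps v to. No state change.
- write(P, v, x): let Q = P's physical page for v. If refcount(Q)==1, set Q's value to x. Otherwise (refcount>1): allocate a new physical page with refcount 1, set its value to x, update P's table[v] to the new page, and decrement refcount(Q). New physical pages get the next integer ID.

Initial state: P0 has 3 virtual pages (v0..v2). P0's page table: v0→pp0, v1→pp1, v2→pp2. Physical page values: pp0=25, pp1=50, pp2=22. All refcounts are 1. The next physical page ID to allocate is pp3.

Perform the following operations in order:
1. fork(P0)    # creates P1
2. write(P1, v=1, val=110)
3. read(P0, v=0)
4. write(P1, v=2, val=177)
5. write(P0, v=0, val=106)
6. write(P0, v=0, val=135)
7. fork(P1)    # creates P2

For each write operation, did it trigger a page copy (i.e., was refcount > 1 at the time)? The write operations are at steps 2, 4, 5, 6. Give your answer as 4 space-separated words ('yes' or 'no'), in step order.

Op 1: fork(P0) -> P1. 3 ppages; refcounts: pp0:2 pp1:2 pp2:2
Op 2: write(P1, v1, 110). refcount(pp1)=2>1 -> COPY to pp3. 4 ppages; refcounts: pp0:2 pp1:1 pp2:2 pp3:1
Op 3: read(P0, v0) -> 25. No state change.
Op 4: write(P1, v2, 177). refcount(pp2)=2>1 -> COPY to pp4. 5 ppages; refcounts: pp0:2 pp1:1 pp2:1 pp3:1 pp4:1
Op 5: write(P0, v0, 106). refcount(pp0)=2>1 -> COPY to pp5. 6 ppages; refcounts: pp0:1 pp1:1 pp2:1 pp3:1 pp4:1 pp5:1
Op 6: write(P0, v0, 135). refcount(pp5)=1 -> write in place. 6 ppages; refcounts: pp0:1 pp1:1 pp2:1 pp3:1 pp4:1 pp5:1
Op 7: fork(P1) -> P2. 6 ppages; refcounts: pp0:2 pp1:1 pp2:1 pp3:2 pp4:2 pp5:1

yes yes yes no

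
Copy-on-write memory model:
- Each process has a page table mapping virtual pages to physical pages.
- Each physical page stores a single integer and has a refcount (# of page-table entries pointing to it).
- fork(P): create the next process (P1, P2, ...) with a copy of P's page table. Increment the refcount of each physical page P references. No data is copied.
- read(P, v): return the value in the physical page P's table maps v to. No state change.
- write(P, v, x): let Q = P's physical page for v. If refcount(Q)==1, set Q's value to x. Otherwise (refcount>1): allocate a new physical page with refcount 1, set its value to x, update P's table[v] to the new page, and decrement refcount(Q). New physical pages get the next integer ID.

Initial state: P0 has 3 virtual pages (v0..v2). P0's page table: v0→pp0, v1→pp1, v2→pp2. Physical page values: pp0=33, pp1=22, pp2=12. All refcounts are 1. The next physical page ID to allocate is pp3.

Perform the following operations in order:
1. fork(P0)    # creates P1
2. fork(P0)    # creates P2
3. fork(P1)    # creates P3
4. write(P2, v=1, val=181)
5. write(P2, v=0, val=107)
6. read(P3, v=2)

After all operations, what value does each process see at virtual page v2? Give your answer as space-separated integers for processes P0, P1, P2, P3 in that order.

Op 1: fork(P0) -> P1. 3 ppages; refcounts: pp0:2 pp1:2 pp2:2
Op 2: fork(P0) -> P2. 3 ppages; refcounts: pp0:3 pp1:3 pp2:3
Op 3: fork(P1) -> P3. 3 ppages; refcounts: pp0:4 pp1:4 pp2:4
Op 4: write(P2, v1, 181). refcount(pp1)=4>1 -> COPY to pp3. 4 ppages; refcounts: pp0:4 pp1:3 pp2:4 pp3:1
Op 5: write(P2, v0, 107). refcount(pp0)=4>1 -> COPY to pp4. 5 ppages; refcounts: pp0:3 pp1:3 pp2:4 pp3:1 pp4:1
Op 6: read(P3, v2) -> 12. No state change.
P0: v2 -> pp2 = 12
P1: v2 -> pp2 = 12
P2: v2 -> pp2 = 12
P3: v2 -> pp2 = 12

Answer: 12 12 12 12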